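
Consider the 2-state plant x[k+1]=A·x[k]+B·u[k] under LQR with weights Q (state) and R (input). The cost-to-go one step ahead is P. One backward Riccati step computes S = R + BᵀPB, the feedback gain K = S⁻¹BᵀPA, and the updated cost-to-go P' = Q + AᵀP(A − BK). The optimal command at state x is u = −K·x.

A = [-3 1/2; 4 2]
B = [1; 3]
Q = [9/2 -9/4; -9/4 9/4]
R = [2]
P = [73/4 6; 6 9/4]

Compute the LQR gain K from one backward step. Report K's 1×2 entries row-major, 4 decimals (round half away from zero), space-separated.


-0.7549 0.5703

BᵀP = [36.2500 12.7500]
S = R + BᵀPB = [2] + [74.5000] = [76.5000]
BᵀPA = [-57.7500 43.6250]
K = S⁻¹·BᵀPA = [-0.7549 0.5703]
A−BK = [-2.2451 -0.0703; 6.2647 0.2892]
AᵀP(A−BK) = [12.6544 -0.4424; -0.4424 0.6848]
P' = Q + AᵀP(A−BK) = [17.1544 -2.6924; -2.6924 2.9348]
tr(P') = 20.0893


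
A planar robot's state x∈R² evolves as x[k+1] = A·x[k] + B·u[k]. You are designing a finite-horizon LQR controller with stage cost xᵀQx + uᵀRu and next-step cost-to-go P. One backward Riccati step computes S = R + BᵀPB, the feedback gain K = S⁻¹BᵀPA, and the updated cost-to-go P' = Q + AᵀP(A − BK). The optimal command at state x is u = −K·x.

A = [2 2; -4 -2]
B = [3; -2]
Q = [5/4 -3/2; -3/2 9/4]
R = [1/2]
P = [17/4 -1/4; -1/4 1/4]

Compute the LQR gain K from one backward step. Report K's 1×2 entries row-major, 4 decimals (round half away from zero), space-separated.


0.7368 0.6784

BᵀP = [13.2500 -1.2500]
S = R + BᵀPB = [1/2] + [42.2500] = [42.7500]
BᵀPA = [31.5000 29.0000]
K = S⁻¹·BᵀPA = [0.7368 0.6784]
A−BK = [-0.2105 -0.0351; -2.5263 -0.6433]
AᵀP(A−BK) = [1.7895 0.6316; 0.6316 0.3275]
P' = Q + AᵀP(A−BK) = [3.0395 -0.8684; -0.8684 2.5775]
tr(P') = 5.6170


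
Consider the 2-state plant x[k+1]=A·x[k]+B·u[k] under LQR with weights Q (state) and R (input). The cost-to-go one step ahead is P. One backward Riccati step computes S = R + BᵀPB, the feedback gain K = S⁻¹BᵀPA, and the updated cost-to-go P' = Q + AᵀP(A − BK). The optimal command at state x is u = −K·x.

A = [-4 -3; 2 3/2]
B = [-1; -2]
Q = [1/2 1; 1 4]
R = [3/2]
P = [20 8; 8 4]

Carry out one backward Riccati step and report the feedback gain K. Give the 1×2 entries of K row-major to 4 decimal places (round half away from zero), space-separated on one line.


BᵀP = [-36.0000 -16.0000]
S = R + BᵀPB = [3/2] + [68.0000] = [69.5000]
BᵀPA = [112.0000 84.0000]
K = S⁻¹·BᵀPA = [1.6115 1.2086]
A−BK = [-2.3885 -1.7914; 5.2230 3.9173]
AᵀP(A−BK) = [27.5108 20.6331; 20.6331 15.4748]
P' = Q + AᵀP(A−BK) = [28.0108 21.6331; 21.6331 19.4748]
tr(P') = 47.4856

1.6115 1.2086


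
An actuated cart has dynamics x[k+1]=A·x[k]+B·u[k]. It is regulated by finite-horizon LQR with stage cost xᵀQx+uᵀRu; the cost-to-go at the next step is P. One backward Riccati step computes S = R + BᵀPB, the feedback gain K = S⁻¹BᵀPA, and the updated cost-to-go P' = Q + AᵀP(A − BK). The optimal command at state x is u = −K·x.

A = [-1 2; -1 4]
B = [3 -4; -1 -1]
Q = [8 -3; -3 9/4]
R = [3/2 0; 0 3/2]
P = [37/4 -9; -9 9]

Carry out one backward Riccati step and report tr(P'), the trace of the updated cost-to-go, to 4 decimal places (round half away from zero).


BᵀP = [36.7500 -36.0000; -28.0000 27.0000]
S = R + BᵀPB = [3/2 0; 0 3/2] + [146.2500 -111.0000; -111.0000 85.0000] = [147.7500 -111.0000; -111.0000 86.5000]
BᵀPA = [-0.7500 -70.5000; 1.0000 52.0000]
K = S⁻¹·BᵀPA = [0.1004 -0.7102; 0.1404 -0.3102]
A−BK = [-0.7396 2.8898; -0.7592 2.9796]
AᵀP(A−BK) = [0.1849 -0.7224; -0.7224 3.0612]
P' = Q + AᵀP(A−BK) = [8.1849 -3.7224; -3.7224 5.3112]
tr(P') = 13.4961

13.4961


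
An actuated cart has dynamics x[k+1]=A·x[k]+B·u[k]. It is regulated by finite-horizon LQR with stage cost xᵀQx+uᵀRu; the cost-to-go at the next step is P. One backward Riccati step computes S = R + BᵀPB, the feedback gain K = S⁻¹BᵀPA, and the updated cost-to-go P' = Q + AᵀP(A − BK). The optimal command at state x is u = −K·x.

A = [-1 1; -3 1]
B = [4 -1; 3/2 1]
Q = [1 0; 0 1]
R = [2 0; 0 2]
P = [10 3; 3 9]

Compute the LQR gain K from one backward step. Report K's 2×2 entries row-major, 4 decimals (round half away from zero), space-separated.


-0.6949 0.3540 -1.6135 0.3817

BᵀP = [44.5000 25.5000; -7.0000 6.0000]
S = R + BᵀPB = [2 0; 0 2] + [216.2500 -19.0000; -19.0000 13.0000] = [218.2500 -19.0000; -19.0000 15.0000]
BᵀPA = [-121.0000 70.0000; -11.0000 -1.0000]
K = S⁻¹·BᵀPA = [-0.6949 0.3540; -1.6135 0.3817]
A−BK = [0.1660 -0.0342; -0.3442 0.0874]
AᵀP(A−BK) = [7.1714 -1.9722; -1.9722 0.6044]
P' = Q + AᵀP(A−BK) = [8.1714 -1.9722; -1.9722 1.6044]
tr(P') = 9.7758


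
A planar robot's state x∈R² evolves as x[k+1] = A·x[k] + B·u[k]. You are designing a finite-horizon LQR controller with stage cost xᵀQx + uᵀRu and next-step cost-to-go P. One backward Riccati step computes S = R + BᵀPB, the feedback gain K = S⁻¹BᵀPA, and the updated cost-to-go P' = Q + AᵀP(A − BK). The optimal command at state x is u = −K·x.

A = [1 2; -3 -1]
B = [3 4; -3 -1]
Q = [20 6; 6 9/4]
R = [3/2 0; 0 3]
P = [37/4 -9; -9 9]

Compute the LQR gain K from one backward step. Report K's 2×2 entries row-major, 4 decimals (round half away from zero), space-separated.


BᵀP = [54.7500 -54.0000; 46.0000 -45.0000]
S = R + BᵀPB = [3/2 0; 0 3] + [326.2500 273.0000; 273.0000 229.0000] = [327.7500 273.0000; 273.0000 232.0000]
BᵀPA = [216.7500 163.5000; 181.0000 137.0000]
K = S⁻¹·BᵀPA = [0.5785 0.3519; 0.0994 0.1764]
A−BK = [-1.1332 0.2386; -1.1650 0.2321]
AᵀP(A−BK) = [0.8618 0.2922; 0.2922 0.2937]
P' = Q + AᵀP(A−BK) = [20.8618 6.2922; 6.2922 2.5437]
tr(P') = 23.4056

0.5785 0.3519 0.0994 0.1764


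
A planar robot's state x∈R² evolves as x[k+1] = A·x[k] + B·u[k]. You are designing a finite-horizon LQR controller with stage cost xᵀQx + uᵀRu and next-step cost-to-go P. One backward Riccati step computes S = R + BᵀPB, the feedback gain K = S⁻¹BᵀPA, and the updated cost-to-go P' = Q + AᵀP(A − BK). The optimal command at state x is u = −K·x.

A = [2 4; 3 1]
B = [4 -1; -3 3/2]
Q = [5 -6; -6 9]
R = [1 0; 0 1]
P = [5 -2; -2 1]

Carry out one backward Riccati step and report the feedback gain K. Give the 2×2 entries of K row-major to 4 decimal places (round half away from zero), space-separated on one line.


BᵀP = [26.0000 -11.0000; -8.0000 3.5000]
S = R + BᵀPB = [1 0; 0 1] + [137.0000 -42.5000; -42.5000 13.2500] = [138.0000 -42.5000; -42.5000 14.2500]
BᵀPA = [19.0000 93.0000; -5.5000 -28.5000]
K = S⁻¹·BᵀPA = [0.2309 0.7114; 0.3027 0.1217]
A−BK = [1.3791 1.2761; 3.2387 2.9516]
AᵀP(A−BK) = [2.2777 2.1529; 2.1529 2.3089]
P' = Q + AᵀP(A−BK) = [7.2777 -3.8471; -3.8471 11.3089]
tr(P') = 18.5866

0.2309 0.7114 0.3027 0.1217


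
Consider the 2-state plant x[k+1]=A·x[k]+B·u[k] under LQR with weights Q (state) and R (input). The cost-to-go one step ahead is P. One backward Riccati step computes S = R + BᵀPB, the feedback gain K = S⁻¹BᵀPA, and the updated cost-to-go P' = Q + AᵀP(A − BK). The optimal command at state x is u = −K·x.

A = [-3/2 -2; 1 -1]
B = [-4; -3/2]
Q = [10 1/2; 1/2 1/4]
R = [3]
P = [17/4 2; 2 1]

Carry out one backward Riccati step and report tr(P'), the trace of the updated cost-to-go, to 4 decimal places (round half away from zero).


11.2958

BᵀP = [-20.0000 -9.5000]
S = R + BᵀPB = [3] + [94.2500] = [97.2500]
BᵀPA = [20.5000 49.5000]
K = S⁻¹·BᵀPA = [0.2108 0.5090]
A−BK = [-0.6568 0.0360; 1.3162 -0.2365]
AᵀP(A−BK) = [0.2412 0.3156; 0.3156 0.8046]
P' = Q + AᵀP(A−BK) = [10.2412 0.8156; 0.8156 1.0546]
tr(P') = 11.2958


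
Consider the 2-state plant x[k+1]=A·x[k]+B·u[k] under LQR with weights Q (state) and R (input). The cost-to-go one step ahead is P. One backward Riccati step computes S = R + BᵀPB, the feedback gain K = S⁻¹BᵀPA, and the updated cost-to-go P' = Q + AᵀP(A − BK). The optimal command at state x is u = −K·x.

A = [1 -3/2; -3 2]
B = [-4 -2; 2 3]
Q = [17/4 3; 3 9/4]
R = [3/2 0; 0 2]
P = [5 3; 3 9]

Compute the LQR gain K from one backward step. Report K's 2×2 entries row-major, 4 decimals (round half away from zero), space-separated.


BᵀP = [-14.0000 6.0000; -1.0000 21.0000]
S = R + BᵀPB = [3/2 0; 0 2] + [68.0000 46.0000; 46.0000 65.0000] = [69.5000 46.0000; 46.0000 67.0000]
BᵀPA = [-32.0000 33.0000; -64.0000 43.5000]
K = S⁻¹·BᵀPA = [0.3149 0.0827; -1.1714 0.5925]
A−BK = [-0.0833 0.0156; -0.1155 0.0572]
AᵀP(A−BK) = [3.1057 -1.4348; -1.4348 0.7484]
P' = Q + AᵀP(A−BK) = [7.3557 1.5652; 1.5652 2.9984]
tr(P') = 10.3541

0.3149 0.0827 -1.1714 0.5925


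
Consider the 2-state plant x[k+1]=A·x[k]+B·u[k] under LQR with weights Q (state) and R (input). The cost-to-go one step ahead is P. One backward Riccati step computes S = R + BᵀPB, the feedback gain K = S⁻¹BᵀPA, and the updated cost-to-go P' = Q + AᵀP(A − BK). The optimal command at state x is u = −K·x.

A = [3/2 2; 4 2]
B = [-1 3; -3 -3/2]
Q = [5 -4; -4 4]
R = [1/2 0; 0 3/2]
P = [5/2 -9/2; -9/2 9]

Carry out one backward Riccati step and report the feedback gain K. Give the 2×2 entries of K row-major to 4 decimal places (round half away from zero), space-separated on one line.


BᵀP = [11.0000 -22.5000; 14.2500 -27.0000]
S = R + BᵀPB = [1/2 0; 0 3/2] + [56.5000 66.7500; 66.7500 83.2500] = [57.0000 66.7500; 66.7500 84.7500]
BᵀPA = [-73.5000 -23.0000; -86.6250 -25.5000]
K = S⁻¹·BᵀPA = [-1.1912 -0.6587; -0.0840 0.2179]
A−BK = [0.5607 0.6877; 0.3006 0.3508]
AᵀP(A−BK) = [0.8023 0.4625; 0.4625 0.4068]
P' = Q + AᵀP(A−BK) = [5.8023 -3.5375; -3.5375 4.4068]
tr(P') = 10.2091

-1.1912 -0.6587 -0.0840 0.2179


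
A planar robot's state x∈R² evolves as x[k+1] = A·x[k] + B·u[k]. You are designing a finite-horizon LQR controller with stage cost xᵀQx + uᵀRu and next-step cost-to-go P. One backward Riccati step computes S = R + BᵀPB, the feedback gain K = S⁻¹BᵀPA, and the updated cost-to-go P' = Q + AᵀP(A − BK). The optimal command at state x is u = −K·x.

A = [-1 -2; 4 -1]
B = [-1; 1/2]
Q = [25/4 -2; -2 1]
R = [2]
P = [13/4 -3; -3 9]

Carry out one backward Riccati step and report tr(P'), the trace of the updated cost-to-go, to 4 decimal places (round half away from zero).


73.1131

BᵀP = [-4.7500 7.5000]
S = R + BᵀPB = [2] + [8.5000] = [10.5000]
BᵀPA = [34.7500 2.0000]
K = S⁻¹·BᵀPA = [3.3095 0.1905]
A−BK = [2.3095 -1.8095; 2.3452 -1.0952]
AᵀP(A−BK) = [56.2440 -15.1190; -15.1190 9.6190]
P' = Q + AᵀP(A−BK) = [62.4940 -17.1190; -17.1190 10.6190]
tr(P') = 73.1131


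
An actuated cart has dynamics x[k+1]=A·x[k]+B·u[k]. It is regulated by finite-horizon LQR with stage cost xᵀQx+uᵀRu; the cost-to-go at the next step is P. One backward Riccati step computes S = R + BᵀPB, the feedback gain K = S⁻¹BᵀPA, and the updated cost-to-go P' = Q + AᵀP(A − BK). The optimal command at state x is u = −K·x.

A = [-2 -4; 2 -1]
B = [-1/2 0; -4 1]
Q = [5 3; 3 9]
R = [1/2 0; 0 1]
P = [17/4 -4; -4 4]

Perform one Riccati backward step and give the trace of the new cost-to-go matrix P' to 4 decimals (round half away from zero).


21.4065

BᵀP = [13.8750 -14.0000; -4.0000 4.0000]
S = R + BᵀPB = [1/2 0; 0 1] + [49.0625 -14.0000; -14.0000 4.0000] = [49.5625 -14.0000; -14.0000 5.0000]
BᵀPA = [-55.7500 -41.5000; 16.0000 12.0000]
K = S⁻¹·BᵀPA = [-1.0567 -0.7624; 0.2413 0.2654]
A−BK = [-2.5283 -4.3812; -2.4680 -4.3148]
AᵀP(A−BK) = [2.2292 3.2521; 3.2521 5.1773]
P' = Q + AᵀP(A−BK) = [7.2292 6.2521; 6.2521 14.1773]
tr(P') = 21.4065


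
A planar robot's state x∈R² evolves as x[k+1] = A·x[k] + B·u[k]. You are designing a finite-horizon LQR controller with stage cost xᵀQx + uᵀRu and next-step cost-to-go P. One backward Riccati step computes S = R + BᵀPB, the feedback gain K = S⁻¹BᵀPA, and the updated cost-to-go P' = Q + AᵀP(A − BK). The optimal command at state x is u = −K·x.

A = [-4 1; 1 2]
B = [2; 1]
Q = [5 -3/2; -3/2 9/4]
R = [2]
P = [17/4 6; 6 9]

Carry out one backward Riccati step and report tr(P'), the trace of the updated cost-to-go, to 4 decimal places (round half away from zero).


BᵀP = [14.5000 21.0000]
S = R + BᵀPB = [2] + [50.0000] = [52.0000]
BᵀPA = [-37.0000 56.5000]
K = S⁻¹·BᵀPA = [-0.7115 1.0865]
A−BK = [-2.5769 -1.1731; 1.7115 0.9135]
AᵀP(A−BK) = [2.6731 -0.7981; -0.7981 2.8606]
P' = Q + AᵀP(A−BK) = [7.6731 -2.2981; -2.2981 5.1106]
tr(P') = 12.7837

12.7837


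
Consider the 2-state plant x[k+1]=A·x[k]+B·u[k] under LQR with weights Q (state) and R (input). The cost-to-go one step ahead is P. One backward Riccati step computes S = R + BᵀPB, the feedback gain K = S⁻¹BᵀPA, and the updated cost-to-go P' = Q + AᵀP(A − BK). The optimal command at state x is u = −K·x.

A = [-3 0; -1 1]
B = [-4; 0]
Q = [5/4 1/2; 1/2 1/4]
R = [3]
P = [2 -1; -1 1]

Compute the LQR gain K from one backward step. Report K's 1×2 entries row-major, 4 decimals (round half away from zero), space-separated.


0.5714 0.1143

BᵀP = [-8.0000 4.0000]
S = R + BᵀPB = [3] + [32.0000] = [35.0000]
BᵀPA = [20.0000 4.0000]
K = S⁻¹·BᵀPA = [0.5714 0.1143]
A−BK = [-0.7143 0.4571; -1.0000 1.0000]
AᵀP(A−BK) = [1.5714 -0.2857; -0.2857 0.5429]
P' = Q + AᵀP(A−BK) = [2.8214 0.2143; 0.2143 0.7929]
tr(P') = 3.6143


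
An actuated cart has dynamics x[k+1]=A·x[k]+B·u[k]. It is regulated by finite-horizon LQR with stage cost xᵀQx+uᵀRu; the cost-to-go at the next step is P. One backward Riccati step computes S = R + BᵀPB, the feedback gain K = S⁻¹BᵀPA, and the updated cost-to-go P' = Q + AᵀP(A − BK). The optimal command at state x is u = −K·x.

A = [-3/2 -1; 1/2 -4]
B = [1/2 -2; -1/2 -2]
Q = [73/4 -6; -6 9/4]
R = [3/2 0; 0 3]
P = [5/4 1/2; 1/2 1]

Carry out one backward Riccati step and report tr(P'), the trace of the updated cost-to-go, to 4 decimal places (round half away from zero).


BᵀP = [0.3750 -0.2500; -3.5000 -3.0000]
S = R + BᵀPB = [3/2 0; 0 3] + [0.3125 -0.2500; -0.2500 13.0000] = [1.8125 -0.2500; -0.2500 16.0000]
BᵀPA = [-0.6875 0.6250; 3.7500 15.5000]
K = S⁻¹·BᵀPA = [-0.3477 0.4795; 0.2289 0.9762]
A−BK = [-0.8683 0.7127; 0.7840 -1.8078]
AᵀP(A−BK) = [1.2149 -0.7063; -0.7063 5.8186]
P' = Q + AᵀP(A−BK) = [19.4649 -6.7063; -6.7063 8.0686]
tr(P') = 27.5335

27.5335


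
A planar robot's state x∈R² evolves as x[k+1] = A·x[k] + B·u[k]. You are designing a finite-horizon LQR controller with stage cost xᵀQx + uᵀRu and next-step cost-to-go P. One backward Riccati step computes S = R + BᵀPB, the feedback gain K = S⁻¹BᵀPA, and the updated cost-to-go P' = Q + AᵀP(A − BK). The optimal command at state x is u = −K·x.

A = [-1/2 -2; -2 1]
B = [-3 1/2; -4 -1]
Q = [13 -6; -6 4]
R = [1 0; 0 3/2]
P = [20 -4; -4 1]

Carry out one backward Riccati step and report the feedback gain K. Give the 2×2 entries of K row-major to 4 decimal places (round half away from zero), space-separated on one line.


0.1491 0.6654 0.3021 -0.9598

BᵀP = [-44.0000 8.0000; 14.0000 -3.0000]
S = R + BᵀPB = [1 0; 0 3/2] + [100.0000 -30.0000; -30.0000 10.0000] = [101.0000 -30.0000; -30.0000 11.5000]
BᵀPA = [6.0000 96.0000; -1.0000 -31.0000]
K = S⁻¹·BᵀPA = [0.1491 0.6654; 0.3021 -0.9598]
A−BK = [-0.2036 0.4761; -1.1013 2.7017]
AᵀP(A−BK) = [0.4073 -0.9522; -0.9522 3.3671]
P' = Q + AᵀP(A−BK) = [13.4073 -6.9522; -6.9522 7.3671]
tr(P') = 20.7744


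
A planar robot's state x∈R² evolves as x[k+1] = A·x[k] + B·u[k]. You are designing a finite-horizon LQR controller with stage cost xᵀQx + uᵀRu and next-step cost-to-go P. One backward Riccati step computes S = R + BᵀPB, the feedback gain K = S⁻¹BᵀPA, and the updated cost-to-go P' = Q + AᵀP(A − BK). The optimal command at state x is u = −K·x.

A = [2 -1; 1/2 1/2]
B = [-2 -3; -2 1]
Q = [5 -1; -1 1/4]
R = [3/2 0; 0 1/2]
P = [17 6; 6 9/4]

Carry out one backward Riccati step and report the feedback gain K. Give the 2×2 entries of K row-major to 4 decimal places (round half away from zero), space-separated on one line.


BᵀP = [-46.0000 -16.5000; -45.0000 -15.7500]
S = R + BᵀPB = [3/2 0; 0 1/2] + [125.0000 121.5000; 121.5000 119.2500] = [126.5000 121.5000; 121.5000 119.7500]
BᵀPA = [-100.2500 37.7500; -97.8750 37.1250]
K = S⁻¹·BᵀPA = [-0.2930 0.0256; -0.5201 0.2841]
A−BK = [-0.1462 -0.0966; 0.4341 0.2671]
AᵀP(A−BK) = [0.2898 -0.0700; -0.0700 0.0509]
P' = Q + AᵀP(A−BK) = [5.2898 -1.0700; -1.0700 0.3009]
tr(P') = 5.5906

-0.2930 0.0256 -0.5201 0.2841


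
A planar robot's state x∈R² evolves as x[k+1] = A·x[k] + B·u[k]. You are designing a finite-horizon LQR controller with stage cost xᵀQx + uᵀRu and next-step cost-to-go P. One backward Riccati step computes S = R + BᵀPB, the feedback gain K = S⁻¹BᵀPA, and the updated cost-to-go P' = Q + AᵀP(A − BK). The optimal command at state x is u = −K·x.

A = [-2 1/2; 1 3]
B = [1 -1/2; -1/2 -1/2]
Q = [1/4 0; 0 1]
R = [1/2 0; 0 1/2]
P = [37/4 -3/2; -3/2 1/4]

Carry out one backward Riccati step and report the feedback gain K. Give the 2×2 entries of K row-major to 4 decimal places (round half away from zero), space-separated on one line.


-1.6733 0.0006 0.6438 -0.0282

BᵀP = [10.0000 -1.6250; -3.8750 0.6250]
S = R + BᵀPB = [1/2 0; 0 1/2] + [10.8125 -4.1875; -4.1875 1.6250] = [11.3125 -4.1875; -4.1875 2.1250]
BᵀPA = [-21.6250 0.1250; 8.3750 -0.0625]
K = S⁻¹·BᵀPA = [-1.6733 0.0006; 0.6438 -0.0282]
A−BK = [-0.0048 0.4853; 0.4853 2.9862]
AᵀP(A−BK) = [1.6733 -0.0006; -0.0006 0.0607]
P' = Q + AᵀP(A−BK) = [1.9233 -0.0006; -0.0006 1.0607]
tr(P') = 2.9839


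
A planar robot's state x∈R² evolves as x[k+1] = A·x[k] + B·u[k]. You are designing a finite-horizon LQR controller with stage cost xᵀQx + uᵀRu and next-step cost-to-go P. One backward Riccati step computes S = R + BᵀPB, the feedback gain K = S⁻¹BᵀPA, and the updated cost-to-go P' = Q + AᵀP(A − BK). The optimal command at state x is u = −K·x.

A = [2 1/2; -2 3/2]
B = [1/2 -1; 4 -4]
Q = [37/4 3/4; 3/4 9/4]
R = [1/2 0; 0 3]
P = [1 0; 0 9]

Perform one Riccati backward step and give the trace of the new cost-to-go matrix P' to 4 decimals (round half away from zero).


16.6056

BᵀP = [0.5000 36.0000; -1.0000 -36.0000]
S = R + BᵀPB = [1/2 0; 0 3] + [144.2500 -144.5000; -144.5000 145.0000] = [144.7500 -144.5000; -144.5000 148.0000]
BᵀPA = [-71.0000 54.2500; 70.0000 -54.5000]
K = S⁻¹·BᵀPA = [-0.7241 0.2833; -0.2340 -0.0917]
A−BK = [2.1281 0.2667; -0.0396 0.0002]
AᵀP(A−BK) = [4.9691 0.5292; 0.5292 0.1365]
P' = Q + AᵀP(A−BK) = [14.2191 1.2792; 1.2792 2.3865]
tr(P') = 16.6056


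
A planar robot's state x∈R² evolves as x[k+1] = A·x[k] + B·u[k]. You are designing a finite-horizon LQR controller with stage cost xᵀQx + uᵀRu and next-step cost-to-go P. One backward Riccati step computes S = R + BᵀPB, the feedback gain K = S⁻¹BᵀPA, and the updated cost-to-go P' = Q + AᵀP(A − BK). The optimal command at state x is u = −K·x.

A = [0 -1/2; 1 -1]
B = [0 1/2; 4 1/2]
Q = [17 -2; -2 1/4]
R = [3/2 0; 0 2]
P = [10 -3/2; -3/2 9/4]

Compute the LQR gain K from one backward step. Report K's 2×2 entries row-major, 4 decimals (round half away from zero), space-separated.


0.2399 -0.1387 0.0035 -0.5315

BᵀP = [-6.0000 9.0000; 4.2500 0.3750]
S = R + BᵀPB = [3/2 0; 0 2] + [36.0000 1.5000; 1.5000 2.3125] = [37.5000 1.5000; 1.5000 4.3125]
BᵀPA = [9.0000 -6.0000; 0.3750 -2.5000]
K = S⁻¹·BᵀPA = [0.2399 -0.1387; 0.0035 -0.5315]
A−BK = [-0.0018 -0.2343; 0.0388 -0.1793]
AᵀP(A−BK) = [0.0899 -0.0520; -0.0520 1.0889]
P' = Q + AᵀP(A−BK) = [17.0899 -2.0520; -2.0520 1.3389]
tr(P') = 18.4289


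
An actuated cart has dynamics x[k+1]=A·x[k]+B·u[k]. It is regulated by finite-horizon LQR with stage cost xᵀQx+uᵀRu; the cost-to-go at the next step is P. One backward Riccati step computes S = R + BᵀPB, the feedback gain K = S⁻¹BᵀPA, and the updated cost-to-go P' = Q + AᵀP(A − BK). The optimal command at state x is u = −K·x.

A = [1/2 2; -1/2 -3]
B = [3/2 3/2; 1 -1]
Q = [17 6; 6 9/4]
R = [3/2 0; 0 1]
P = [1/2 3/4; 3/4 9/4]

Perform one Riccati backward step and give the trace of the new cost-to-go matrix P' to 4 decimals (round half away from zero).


22.8763

BᵀP = [1.5000 3.3750; 0.0000 -1.1250]
S = R + BᵀPB = [3/2 0; 0 1] + [5.6250 -1.1250; -1.1250 1.1250] = [7.1250 -1.1250; -1.1250 2.1250]
BᵀPA = [-0.9375 -7.1250; 0.5625 3.3750]
K = S⁻¹·BᵀPA = [-0.0980 -0.8176; 0.2128 1.1554]
A−BK = [0.3277 1.4932; -0.1892 -1.0270]
AᵀP(A−BK) = [0.1009 0.5836; 0.5836 3.5253]
P' = Q + AᵀP(A−BK) = [17.1009 6.5836; 6.5836 5.7753]
tr(P') = 22.8763


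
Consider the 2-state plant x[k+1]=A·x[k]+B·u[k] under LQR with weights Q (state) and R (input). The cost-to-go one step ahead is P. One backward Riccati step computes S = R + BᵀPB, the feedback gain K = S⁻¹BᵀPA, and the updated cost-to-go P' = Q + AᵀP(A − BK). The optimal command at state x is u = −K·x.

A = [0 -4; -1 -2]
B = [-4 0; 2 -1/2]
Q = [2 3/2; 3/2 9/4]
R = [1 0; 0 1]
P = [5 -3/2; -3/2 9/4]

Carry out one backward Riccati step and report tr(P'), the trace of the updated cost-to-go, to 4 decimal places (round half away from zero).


21.1948

BᵀP = [-23.0000 10.5000; 0.7500 -1.1250]
S = R + BᵀPB = [1 0; 0 1] + [113.0000 -5.2500; -5.2500 0.5625] = [114.0000 -5.2500; -5.2500 1.5625]
BᵀPA = [-10.5000 71.0000; 1.1250 -0.7500]
K = S⁻¹·BᵀPA = [-0.0697 0.7107; 0.4857 1.9078]
A−BK = [-0.2790 -1.1573; -0.6177 -2.4674]
AᵀP(A−BK) = [0.9714 3.8157; 3.8157 15.9734]
P' = Q + AᵀP(A−BK) = [2.9714 5.3157; 5.3157 18.2234]
tr(P') = 21.1948


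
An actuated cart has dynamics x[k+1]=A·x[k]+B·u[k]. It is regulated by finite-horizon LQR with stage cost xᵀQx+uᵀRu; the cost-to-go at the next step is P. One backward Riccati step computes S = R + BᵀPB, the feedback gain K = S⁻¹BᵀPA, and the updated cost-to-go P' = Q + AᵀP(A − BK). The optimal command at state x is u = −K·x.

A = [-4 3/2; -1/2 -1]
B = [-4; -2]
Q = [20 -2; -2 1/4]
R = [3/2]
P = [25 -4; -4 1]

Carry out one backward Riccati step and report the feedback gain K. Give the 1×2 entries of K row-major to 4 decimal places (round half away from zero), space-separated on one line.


BᵀP = [-92.0000 14.0000]
S = R + BᵀPB = [3/2] + [340.0000] = [341.5000]
BᵀPA = [361.0000 -152.0000]
K = S⁻¹·BᵀPA = [1.0571 -0.4451]
A−BK = [0.2284 -0.2804; 1.6142 -1.8902]
AᵀP(A−BK) = [2.6365 -1.8206; -1.8206 1.5955]
P' = Q + AᵀP(A−BK) = [22.6365 -3.8206; -3.8206 1.8455]
tr(P') = 24.4821

1.0571 -0.4451


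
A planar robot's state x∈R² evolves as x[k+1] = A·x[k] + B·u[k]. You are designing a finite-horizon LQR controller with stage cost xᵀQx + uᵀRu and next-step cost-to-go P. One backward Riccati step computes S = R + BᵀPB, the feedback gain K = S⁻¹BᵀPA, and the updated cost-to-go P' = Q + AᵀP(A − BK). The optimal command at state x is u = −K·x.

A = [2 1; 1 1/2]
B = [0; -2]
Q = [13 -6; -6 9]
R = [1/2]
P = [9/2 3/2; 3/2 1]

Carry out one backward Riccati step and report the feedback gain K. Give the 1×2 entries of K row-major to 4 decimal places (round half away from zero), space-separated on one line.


BᵀP = [-3.0000 -2.0000]
S = R + BᵀPB = [1/2] + [4.0000] = [4.5000]
BᵀPA = [-8.0000 -4.0000]
K = S⁻¹·BᵀPA = [-1.7778 -0.8889]
A−BK = [2.0000 1.0000; -2.5556 -1.2778]
AᵀP(A−BK) = [10.7778 5.3889; 5.3889 2.6944]
P' = Q + AᵀP(A−BK) = [23.7778 -0.6111; -0.6111 11.6944]
tr(P') = 35.4722

-1.7778 -0.8889


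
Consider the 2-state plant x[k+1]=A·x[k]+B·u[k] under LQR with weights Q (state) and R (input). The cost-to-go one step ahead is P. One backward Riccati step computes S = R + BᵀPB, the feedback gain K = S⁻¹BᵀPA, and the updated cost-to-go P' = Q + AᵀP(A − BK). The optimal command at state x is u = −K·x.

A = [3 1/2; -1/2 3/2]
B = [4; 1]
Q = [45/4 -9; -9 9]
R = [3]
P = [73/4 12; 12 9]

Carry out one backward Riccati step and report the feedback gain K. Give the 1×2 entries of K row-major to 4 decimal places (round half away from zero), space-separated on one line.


0.5663 0.3200

BᵀP = [85.0000 57.0000]
S = R + BᵀPB = [3] + [397.0000] = [400.0000]
BᵀPA = [226.5000 128.0000]
K = S⁻¹·BᵀPA = [0.5663 0.3200]
A−BK = [0.7350 -0.7800; -1.0663 1.1800]
AᵀP(A−BK) = [2.2444 -0.8550; -0.8550 1.8525]
P' = Q + AᵀP(A−BK) = [13.4944 -9.8550; -9.8550 10.8525]
tr(P') = 24.3469


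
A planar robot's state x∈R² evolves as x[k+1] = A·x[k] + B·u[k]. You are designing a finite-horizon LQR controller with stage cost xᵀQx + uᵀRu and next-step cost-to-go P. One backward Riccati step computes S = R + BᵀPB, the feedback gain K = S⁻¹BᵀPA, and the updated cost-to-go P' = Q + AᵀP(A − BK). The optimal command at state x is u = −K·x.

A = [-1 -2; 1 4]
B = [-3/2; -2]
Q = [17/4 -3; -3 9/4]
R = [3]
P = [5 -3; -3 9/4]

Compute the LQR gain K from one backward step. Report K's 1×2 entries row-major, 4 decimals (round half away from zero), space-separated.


BᵀP = [-1.5000 0.0000]
S = R + BᵀPB = [3] + [2.2500] = [5.2500]
BᵀPA = [1.5000 3.0000]
K = S⁻¹·BᵀPA = [0.2857 0.5714]
A−BK = [-0.5714 -1.1429; 1.5714 5.1429]
AᵀP(A−BK) = [12.8214 36.1429; 36.1429 102.2857]
P' = Q + AᵀP(A−BK) = [17.0714 33.1429; 33.1429 104.5357]
tr(P') = 121.6071

0.2857 0.5714


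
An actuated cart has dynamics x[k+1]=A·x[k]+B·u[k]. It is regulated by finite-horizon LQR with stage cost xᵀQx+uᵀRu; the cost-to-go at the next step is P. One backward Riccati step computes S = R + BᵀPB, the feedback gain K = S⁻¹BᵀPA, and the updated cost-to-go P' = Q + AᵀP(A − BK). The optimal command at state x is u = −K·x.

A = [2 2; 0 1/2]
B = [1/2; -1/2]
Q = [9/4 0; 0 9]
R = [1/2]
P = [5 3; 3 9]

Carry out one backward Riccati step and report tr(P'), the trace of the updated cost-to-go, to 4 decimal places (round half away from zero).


57.8000

BᵀP = [1.0000 -3.0000]
S = R + BᵀPB = [1/2] + [2.0000] = [2.5000]
BᵀPA = [2.0000 0.5000]
K = S⁻¹·BᵀPA = [0.8000 0.2000]
A−BK = [1.6000 1.9000; 0.4000 0.6000]
AᵀP(A−BK) = [18.4000 22.6000; 22.6000 28.1500]
P' = Q + AᵀP(A−BK) = [20.6500 22.6000; 22.6000 37.1500]
tr(P') = 57.8000


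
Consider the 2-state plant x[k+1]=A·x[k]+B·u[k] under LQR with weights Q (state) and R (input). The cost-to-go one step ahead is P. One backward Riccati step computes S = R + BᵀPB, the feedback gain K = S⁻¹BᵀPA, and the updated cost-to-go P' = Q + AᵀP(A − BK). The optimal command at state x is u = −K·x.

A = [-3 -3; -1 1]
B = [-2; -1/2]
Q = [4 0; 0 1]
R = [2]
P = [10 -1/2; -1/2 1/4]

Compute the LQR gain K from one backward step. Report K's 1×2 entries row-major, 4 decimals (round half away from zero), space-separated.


1.4216 1.4642

BᵀP = [-19.7500 0.8750]
S = R + BᵀPB = [2] + [39.0625] = [41.0625]
BᵀPA = [58.3750 60.1250]
K = S⁻¹·BᵀPA = [1.4216 1.4642]
A−BK = [-0.1568 -0.0715; -0.2892 1.7321]
AᵀP(A−BK) = [4.2633 4.2755; 4.2755 5.2131]
P' = Q + AᵀP(A−BK) = [8.2633 4.2755; 4.2755 6.2131]
tr(P') = 14.4764


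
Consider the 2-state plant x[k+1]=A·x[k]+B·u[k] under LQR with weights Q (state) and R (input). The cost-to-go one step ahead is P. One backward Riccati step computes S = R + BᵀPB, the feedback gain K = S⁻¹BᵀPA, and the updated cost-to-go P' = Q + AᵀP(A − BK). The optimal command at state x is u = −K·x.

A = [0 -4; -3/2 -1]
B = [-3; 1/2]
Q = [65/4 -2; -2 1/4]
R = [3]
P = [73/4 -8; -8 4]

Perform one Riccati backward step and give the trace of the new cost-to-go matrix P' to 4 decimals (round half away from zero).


22.3791

BᵀP = [-58.7500 26.0000]
S = R + BᵀPB = [3] + [189.2500] = [192.2500]
BᵀPA = [-39.0000 209.0000]
K = S⁻¹·BᵀPA = [-0.2029 1.0871]
A−BK = [-0.6086 -0.7386; -1.3986 -1.5436]
AᵀP(A−BK) = [1.0884 0.3979; 0.3979 4.7906]
P' = Q + AᵀP(A−BK) = [17.3384 -1.6021; -1.6021 5.0406]
tr(P') = 22.3791


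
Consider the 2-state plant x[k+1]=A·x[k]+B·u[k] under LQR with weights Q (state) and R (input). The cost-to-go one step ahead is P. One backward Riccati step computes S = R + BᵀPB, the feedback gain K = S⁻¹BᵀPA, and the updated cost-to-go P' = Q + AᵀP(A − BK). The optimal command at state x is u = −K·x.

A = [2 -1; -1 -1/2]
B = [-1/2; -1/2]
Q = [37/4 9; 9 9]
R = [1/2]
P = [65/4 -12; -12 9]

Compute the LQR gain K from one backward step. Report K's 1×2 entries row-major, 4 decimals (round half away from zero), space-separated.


BᵀP = [-2.1250 1.5000]
S = R + BᵀPB = [1/2] + [0.3125] = [0.8125]
BᵀPA = [-5.7500 1.3750]
K = S⁻¹·BᵀPA = [-7.0769 1.6923]
A−BK = [-1.5385 -0.1538; -4.5385 0.3462]
AᵀP(A−BK) = [81.3077 -18.2692; -18.2692 4.1731]
P' = Q + AᵀP(A−BK) = [90.5577 -9.2692; -9.2692 13.1731]
tr(P') = 103.7308

-7.0769 1.6923


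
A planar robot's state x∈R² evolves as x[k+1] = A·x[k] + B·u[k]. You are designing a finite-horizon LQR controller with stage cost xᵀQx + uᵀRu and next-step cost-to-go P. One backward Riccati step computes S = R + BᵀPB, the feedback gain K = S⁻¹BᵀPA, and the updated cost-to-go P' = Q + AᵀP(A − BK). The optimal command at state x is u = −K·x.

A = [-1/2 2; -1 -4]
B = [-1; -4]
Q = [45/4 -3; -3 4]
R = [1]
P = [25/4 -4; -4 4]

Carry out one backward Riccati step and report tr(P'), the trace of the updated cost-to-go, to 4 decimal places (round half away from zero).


52.4363

BᵀP = [9.7500 -12.0000]
S = R + BᵀPB = [1] + [38.2500] = [39.2500]
BᵀPA = [7.1250 67.5000]
K = S⁻¹·BᵀPA = [0.1815 1.7197]
A−BK = [-0.3185 3.7197; -0.2739 2.8790]
AᵀP(A−BK) = [0.2691 -2.5032; -2.5032 36.9172]
P' = Q + AᵀP(A−BK) = [11.5191 -5.5032; -5.5032 40.9172]
tr(P') = 52.4363


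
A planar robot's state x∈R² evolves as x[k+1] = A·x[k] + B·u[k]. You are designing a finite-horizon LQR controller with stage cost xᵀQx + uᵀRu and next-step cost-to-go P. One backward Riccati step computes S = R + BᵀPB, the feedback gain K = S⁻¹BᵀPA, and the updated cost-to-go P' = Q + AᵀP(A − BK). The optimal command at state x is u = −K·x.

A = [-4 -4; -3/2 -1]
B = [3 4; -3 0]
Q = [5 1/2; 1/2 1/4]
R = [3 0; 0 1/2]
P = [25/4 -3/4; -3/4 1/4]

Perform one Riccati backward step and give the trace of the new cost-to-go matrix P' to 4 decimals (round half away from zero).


BᵀP = [21.0000 -3.0000; 25.0000 -3.0000]
S = R + BᵀPB = [3 0; 0 1/2] + [72.0000 84.0000; 84.0000 100.0000] = [75.0000 84.0000; 84.0000 100.5000]
BᵀPA = [-79.5000 -81.0000; -95.5000 -97.0000]
K = S⁻¹·BᵀPA = [0.0670 0.0156; -1.0062 -0.9782]
A−BK = [-0.1760 -0.1340; -1.2991 -0.9533]
AᵀP(A−BK) = [0.7923 0.6959; 0.6959 0.6269]
P' = Q + AᵀP(A−BK) = [5.7923 1.1959; 1.1959 0.8769]
tr(P') = 6.6692

6.6692


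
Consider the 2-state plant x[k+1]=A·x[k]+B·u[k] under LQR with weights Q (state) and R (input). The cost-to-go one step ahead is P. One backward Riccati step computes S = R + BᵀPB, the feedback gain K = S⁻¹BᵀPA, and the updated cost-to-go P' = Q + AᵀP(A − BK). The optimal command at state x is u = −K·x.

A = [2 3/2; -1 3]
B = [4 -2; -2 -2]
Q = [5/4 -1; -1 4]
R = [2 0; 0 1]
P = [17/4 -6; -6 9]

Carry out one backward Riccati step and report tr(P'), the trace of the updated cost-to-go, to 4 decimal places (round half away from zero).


BᵀP = [29.0000 -42.0000; 3.5000 -6.0000]
S = R + BᵀPB = [2 0; 0 1] + [200.0000 26.0000; 26.0000 5.0000] = [202.0000 26.0000; 26.0000 6.0000]
BᵀPA = [100.0000 -82.5000; 13.0000 -12.7500]
K = S⁻¹·BᵀPA = [0.4888 -0.3050; 0.0485 -0.8032]
A−BK = [0.1418 1.1138; 0.0746 0.7836]
AᵀP(A−BK) = [0.4888 -0.3050; -0.3050 1.1565]
P' = Q + AᵀP(A−BK) = [1.7388 -1.3050; -1.3050 5.1565]
tr(P') = 6.8953

6.8953


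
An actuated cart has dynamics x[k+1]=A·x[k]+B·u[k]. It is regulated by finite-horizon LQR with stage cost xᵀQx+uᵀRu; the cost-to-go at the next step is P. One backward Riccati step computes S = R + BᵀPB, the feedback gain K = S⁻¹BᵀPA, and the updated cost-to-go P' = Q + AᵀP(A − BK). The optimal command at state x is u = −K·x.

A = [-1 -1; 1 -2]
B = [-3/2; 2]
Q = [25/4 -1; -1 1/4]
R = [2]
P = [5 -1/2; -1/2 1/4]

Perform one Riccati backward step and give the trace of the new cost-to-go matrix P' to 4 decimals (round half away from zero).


BᵀP = [-8.5000 1.2500]
S = R + BᵀPB = [2] + [15.2500] = [17.2500]
BᵀPA = [9.7500 6.0000]
K = S⁻¹·BᵀPA = [0.5652 0.3478]
A−BK = [-0.1522 -0.4783; -0.1304 -2.6957]
AᵀP(A−BK) = [0.7391 0.6087; 0.6087 1.9130]
P' = Q + AᵀP(A−BK) = [6.9891 -0.3913; -0.3913 2.1630]
tr(P') = 9.1522

9.1522


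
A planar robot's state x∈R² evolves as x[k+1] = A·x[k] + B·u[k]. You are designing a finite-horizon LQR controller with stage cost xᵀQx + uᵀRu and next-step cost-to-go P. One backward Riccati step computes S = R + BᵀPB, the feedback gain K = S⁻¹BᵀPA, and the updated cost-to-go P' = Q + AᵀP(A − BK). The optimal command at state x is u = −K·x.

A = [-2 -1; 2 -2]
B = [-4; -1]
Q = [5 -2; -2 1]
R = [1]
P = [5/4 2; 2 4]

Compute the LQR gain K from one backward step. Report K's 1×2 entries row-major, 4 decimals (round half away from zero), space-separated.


BᵀP = [-7.0000 -12.0000]
S = R + BᵀPB = [1] + [40.0000] = [41.0000]
BᵀPA = [-10.0000 31.0000]
K = S⁻¹·BᵀPA = [-0.2439 0.7561]
A−BK = [-2.9756 2.0244; 1.7561 -1.2439]
AᵀP(A−BK) = [2.5610 -1.9390; -1.9390 1.8110]
P' = Q + AᵀP(A−BK) = [7.5610 -3.9390; -3.9390 2.8110]
tr(P') = 10.3720

-0.2439 0.7561


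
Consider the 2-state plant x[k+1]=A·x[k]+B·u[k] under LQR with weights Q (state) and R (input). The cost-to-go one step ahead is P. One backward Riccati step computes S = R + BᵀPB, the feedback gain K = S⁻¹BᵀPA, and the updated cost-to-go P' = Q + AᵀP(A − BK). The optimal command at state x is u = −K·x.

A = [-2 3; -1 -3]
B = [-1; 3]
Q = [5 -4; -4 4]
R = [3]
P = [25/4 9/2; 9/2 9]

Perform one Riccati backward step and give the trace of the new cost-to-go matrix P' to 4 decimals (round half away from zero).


62.5138

BᵀP = [7.2500 22.5000]
S = R + BᵀPB = [3] + [60.2500] = [63.2500]
BᵀPA = [-37.0000 -45.7500]
K = S⁻¹·BᵀPA = [-0.5850 -0.7233]
A−BK = [-2.5850 2.2767; 0.7549 -0.8300]
AᵀP(A−BK) = [30.3557 -23.7628; -23.7628 23.1581]
P' = Q + AᵀP(A−BK) = [35.3557 -27.7628; -27.7628 27.1581]
tr(P') = 62.5138


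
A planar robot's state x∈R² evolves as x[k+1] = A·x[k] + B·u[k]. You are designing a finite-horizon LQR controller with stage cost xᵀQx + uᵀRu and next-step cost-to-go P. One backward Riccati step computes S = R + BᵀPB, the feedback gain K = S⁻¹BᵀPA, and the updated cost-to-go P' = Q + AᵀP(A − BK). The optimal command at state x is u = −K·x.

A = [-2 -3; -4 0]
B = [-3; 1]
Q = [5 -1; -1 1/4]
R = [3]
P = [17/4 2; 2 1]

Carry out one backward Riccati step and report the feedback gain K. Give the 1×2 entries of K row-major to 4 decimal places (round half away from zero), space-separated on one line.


BᵀP = [-10.7500 -5.0000]
S = R + BᵀPB = [3] + [27.2500] = [30.2500]
BᵀPA = [41.5000 32.2500]
K = S⁻¹·BᵀPA = [1.3719 1.0661]
A−BK = [2.1157 0.1983; -5.3719 -1.0661]
AᵀP(A−BK) = [8.0661 5.2562; 5.2562 3.8678]
P' = Q + AᵀP(A−BK) = [13.0661 4.2562; 4.2562 4.1178]
tr(P') = 17.1839

1.3719 1.0661


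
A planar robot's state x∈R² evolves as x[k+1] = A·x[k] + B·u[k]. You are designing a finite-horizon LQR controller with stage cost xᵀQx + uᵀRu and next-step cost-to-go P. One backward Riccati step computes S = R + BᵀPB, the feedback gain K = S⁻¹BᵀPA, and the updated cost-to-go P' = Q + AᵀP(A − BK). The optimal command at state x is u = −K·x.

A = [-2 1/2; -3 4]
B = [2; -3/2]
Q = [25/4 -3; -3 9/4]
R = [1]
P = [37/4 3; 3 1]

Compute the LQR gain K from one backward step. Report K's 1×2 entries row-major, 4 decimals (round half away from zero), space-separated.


BᵀP = [14.0000 4.5000]
S = R + BᵀPB = [1] + [21.2500] = [22.2500]
BᵀPA = [-41.5000 25.0000]
K = S⁻¹·BᵀPA = [-1.8652 1.1236]
A−BK = [1.7303 -1.7472; -5.7978 5.6854]
AᵀP(A−BK) = [4.5955 -3.1208; -3.1208 2.2226]
P' = Q + AᵀP(A−BK) = [10.8455 -6.1208; -6.1208 4.4726]
tr(P') = 15.3181

-1.8652 1.1236


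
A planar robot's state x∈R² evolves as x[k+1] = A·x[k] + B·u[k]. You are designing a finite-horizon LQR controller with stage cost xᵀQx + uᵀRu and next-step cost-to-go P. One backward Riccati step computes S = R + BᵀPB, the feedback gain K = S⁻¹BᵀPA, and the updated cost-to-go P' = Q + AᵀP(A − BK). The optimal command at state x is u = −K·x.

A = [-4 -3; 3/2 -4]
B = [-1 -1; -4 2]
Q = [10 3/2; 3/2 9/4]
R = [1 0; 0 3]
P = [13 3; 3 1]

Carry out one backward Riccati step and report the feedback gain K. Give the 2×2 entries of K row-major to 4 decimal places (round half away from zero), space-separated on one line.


BᵀP = [-25.0000 -7.0000; -7.0000 -1.0000]
S = R + BᵀPB = [1 0; 0 3] + [53.0000 11.0000; 11.0000 5.0000] = [54.0000 11.0000; 11.0000 8.0000]
BᵀPA = [89.5000 103.0000; 26.5000 25.0000]
K = S⁻¹·BᵀPA = [1.3650 1.7653; 1.4357 0.6977]
A−BK = [-1.1994 -0.5370; 4.0884 1.6656]
AᵀP(A−BK) = [14.0410 8.0177; 8.0177 5.7331]
P' = Q + AᵀP(A−BK) = [24.0410 9.5177; 9.5177 7.9831]
tr(P') = 32.0241

1.3650 1.7653 1.4357 0.6977


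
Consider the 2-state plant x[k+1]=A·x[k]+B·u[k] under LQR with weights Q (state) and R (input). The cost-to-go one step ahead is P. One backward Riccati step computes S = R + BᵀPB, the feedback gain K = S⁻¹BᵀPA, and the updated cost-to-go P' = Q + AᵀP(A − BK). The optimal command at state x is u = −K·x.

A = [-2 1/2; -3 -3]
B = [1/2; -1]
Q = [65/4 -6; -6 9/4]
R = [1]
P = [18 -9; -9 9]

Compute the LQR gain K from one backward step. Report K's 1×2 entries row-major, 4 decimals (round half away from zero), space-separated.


0.1915 2.1064

BᵀP = [18.0000 -13.5000]
S = R + BᵀPB = [1] + [22.5000] = [23.5000]
BᵀPA = [4.5000 49.5000]
K = S⁻¹·BᵀPA = [0.1915 2.1064]
A−BK = [-2.0957 -0.5532; -2.8085 -0.8936]
AᵀP(A−BK) = [44.1383 13.0213; 13.0213 8.2340]
P' = Q + AᵀP(A−BK) = [60.3883 7.0213; 7.0213 10.4840]
tr(P') = 70.8723


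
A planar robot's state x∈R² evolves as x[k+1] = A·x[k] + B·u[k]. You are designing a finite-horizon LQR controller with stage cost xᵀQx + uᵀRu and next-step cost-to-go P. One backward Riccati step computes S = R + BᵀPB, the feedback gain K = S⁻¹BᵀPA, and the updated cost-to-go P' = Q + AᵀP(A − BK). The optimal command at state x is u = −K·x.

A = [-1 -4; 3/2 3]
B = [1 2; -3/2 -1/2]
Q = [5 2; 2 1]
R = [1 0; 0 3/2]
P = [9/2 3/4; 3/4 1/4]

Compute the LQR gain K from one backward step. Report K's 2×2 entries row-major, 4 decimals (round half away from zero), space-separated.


BᵀP = [3.3750 0.3750; 8.6250 1.3750]
S = R + BᵀPB = [1 0; 0 3/2] + [2.8125 6.5625; 6.5625 16.5625] = [3.8125 6.5625; 6.5625 18.0625]
BᵀPA = [-2.8125 -12.3750; -6.5625 -30.3750]
K = S⁻¹·BᵀPA = [-0.2998 -0.9376; -0.2544 -1.3410]
A−BK = [-0.1914 -0.3804; 0.9231 0.9231]
AᵀP(A−BK) = [0.2998 0.9376; 0.9376 3.9140]
P' = Q + AᵀP(A−BK) = [5.2998 2.9376; 2.9376 4.9140]
tr(P') = 10.2138

-0.2998 -0.9376 -0.2544 -1.3410


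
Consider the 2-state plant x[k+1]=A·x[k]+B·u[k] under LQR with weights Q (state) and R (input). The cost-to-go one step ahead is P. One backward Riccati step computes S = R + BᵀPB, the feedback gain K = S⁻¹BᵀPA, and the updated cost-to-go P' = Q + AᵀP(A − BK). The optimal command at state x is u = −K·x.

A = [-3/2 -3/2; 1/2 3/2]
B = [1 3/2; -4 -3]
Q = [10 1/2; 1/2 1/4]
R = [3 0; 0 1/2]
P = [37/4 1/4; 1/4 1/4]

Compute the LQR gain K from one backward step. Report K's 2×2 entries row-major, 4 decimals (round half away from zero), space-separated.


BᵀP = [8.2500 -0.7500; 13.1250 -0.3750]
S = R + BᵀPB = [3 0; 0 1/2] + [11.2500 14.6250; 14.6250 20.8125] = [14.2500 14.6250; 14.6250 21.3125]
BᵀPA = [-12.7500 -13.5000; -19.8750 -20.2500]
K = S⁻¹·BᵀPA = [0.2109 0.0939; -1.0772 -1.0146]
A−BK = [-0.0950 -0.0720; -1.8883 -1.1681]
AᵀP(A−BK) = [1.7782 1.2824; 1.2824 0.9723]
P' = Q + AᵀP(A−BK) = [11.7782 1.7824; 1.7824 1.2223]
tr(P') = 13.0005

0.2109 0.0939 -1.0772 -1.0146
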